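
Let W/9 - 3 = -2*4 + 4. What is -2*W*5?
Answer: 90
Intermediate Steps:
W = -9 (W = 27 + 9*(-2*4 + 4) = 27 + 9*(-8 + 4) = 27 + 9*(-4) = 27 - 36 = -9)
-2*W*5 = -2*(-9)*5 = 18*5 = 90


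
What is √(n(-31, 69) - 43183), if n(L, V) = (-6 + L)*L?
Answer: 2*I*√10509 ≈ 205.03*I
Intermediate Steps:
n(L, V) = L*(-6 + L)
√(n(-31, 69) - 43183) = √(-31*(-6 - 31) - 43183) = √(-31*(-37) - 43183) = √(1147 - 43183) = √(-42036) = 2*I*√10509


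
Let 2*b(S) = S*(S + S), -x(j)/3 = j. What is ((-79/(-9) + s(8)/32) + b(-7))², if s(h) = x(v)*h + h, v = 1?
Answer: 1062961/324 ≈ 3280.7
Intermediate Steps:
x(j) = -3*j
b(S) = S² (b(S) = (S*(S + S))/2 = (S*(2*S))/2 = (2*S²)/2 = S²)
s(h) = -2*h (s(h) = (-3*1)*h + h = -3*h + h = -2*h)
((-79/(-9) + s(8)/32) + b(-7))² = ((-79/(-9) - 2*8/32) + (-7)²)² = ((-79*(-⅑) - 16*1/32) + 49)² = ((79/9 - ½) + 49)² = (149/18 + 49)² = (1031/18)² = 1062961/324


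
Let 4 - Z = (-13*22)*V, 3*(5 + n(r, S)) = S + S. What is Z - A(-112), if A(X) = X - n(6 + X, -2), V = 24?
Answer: 20921/3 ≈ 6973.7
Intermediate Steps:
n(r, S) = -5 + 2*S/3 (n(r, S) = -5 + (S + S)/3 = -5 + (2*S)/3 = -5 + 2*S/3)
A(X) = 19/3 + X (A(X) = X - (-5 + (⅔)*(-2)) = X - (-5 - 4/3) = X - 1*(-19/3) = X + 19/3 = 19/3 + X)
Z = 6868 (Z = 4 - (-13*22)*24 = 4 - (-286)*24 = 4 - 1*(-6864) = 4 + 6864 = 6868)
Z - A(-112) = 6868 - (19/3 - 112) = 6868 - 1*(-317/3) = 6868 + 317/3 = 20921/3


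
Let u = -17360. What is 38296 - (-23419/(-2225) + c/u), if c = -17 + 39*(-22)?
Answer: 42251794151/1103600 ≈ 38285.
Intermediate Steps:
c = -875 (c = -17 - 858 = -875)
38296 - (-23419/(-2225) + c/u) = 38296 - (-23419/(-2225) - 875/(-17360)) = 38296 - (-23419*(-1/2225) - 875*(-1/17360)) = 38296 - (23419/2225 + 25/496) = 38296 - 1*11671449/1103600 = 38296 - 11671449/1103600 = 42251794151/1103600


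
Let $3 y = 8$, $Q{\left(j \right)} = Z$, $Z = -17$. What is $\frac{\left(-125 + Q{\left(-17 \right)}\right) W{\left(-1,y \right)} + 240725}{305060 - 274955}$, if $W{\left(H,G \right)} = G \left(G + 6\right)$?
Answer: $\frac{2136989}{270945} \approx 7.8872$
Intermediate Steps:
$Q{\left(j \right)} = -17$
$y = \frac{8}{3}$ ($y = \frac{1}{3} \cdot 8 = \frac{8}{3} \approx 2.6667$)
$W{\left(H,G \right)} = G \left(6 + G\right)$
$\frac{\left(-125 + Q{\left(-17 \right)}\right) W{\left(-1,y \right)} + 240725}{305060 - 274955} = \frac{\left(-125 - 17\right) \frac{8 \left(6 + \frac{8}{3}\right)}{3} + 240725}{305060 - 274955} = \frac{- 142 \cdot \frac{8}{3} \cdot \frac{26}{3} + 240725}{30105} = \left(\left(-142\right) \frac{208}{9} + 240725\right) \frac{1}{30105} = \left(- \frac{29536}{9} + 240725\right) \frac{1}{30105} = \frac{2136989}{9} \cdot \frac{1}{30105} = \frac{2136989}{270945}$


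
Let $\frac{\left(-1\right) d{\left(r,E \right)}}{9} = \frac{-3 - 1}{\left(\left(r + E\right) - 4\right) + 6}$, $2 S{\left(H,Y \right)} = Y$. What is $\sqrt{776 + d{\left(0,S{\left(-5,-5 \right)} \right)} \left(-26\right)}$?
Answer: $2 \sqrt{662} \approx 51.459$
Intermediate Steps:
$S{\left(H,Y \right)} = \frac{Y}{2}$
$d{\left(r,E \right)} = \frac{36}{2 + E + r}$ ($d{\left(r,E \right)} = - 9 \frac{-3 - 1}{\left(\left(r + E\right) - 4\right) + 6} = - 9 \left(- \frac{4}{\left(\left(E + r\right) - 4\right) + 6}\right) = - 9 \left(- \frac{4}{\left(-4 + E + r\right) + 6}\right) = - 9 \left(- \frac{4}{2 + E + r}\right) = \frac{36}{2 + E + r}$)
$\sqrt{776 + d{\left(0,S{\left(-5,-5 \right)} \right)} \left(-26\right)} = \sqrt{776 + \frac{36}{2 + \frac{1}{2} \left(-5\right) + 0} \left(-26\right)} = \sqrt{776 + \frac{36}{2 - \frac{5}{2} + 0} \left(-26\right)} = \sqrt{776 + \frac{36}{- \frac{1}{2}} \left(-26\right)} = \sqrt{776 + 36 \left(-2\right) \left(-26\right)} = \sqrt{776 - -1872} = \sqrt{776 + 1872} = \sqrt{2648} = 2 \sqrt{662}$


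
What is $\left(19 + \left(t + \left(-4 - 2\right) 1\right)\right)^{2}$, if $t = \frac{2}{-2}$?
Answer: $144$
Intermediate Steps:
$t = -1$ ($t = 2 \left(- \frac{1}{2}\right) = -1$)
$\left(19 + \left(t + \left(-4 - 2\right) 1\right)\right)^{2} = \left(19 + \left(-1 + \left(-4 - 2\right) 1\right)\right)^{2} = \left(19 - 7\right)^{2} = 12^{2} = 144$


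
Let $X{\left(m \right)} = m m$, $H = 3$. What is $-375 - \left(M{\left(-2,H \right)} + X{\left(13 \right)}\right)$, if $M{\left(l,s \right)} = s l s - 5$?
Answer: $-521$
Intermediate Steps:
$X{\left(m \right)} = m^{2}$
$M{\left(l,s \right)} = -5 + l s^{2}$ ($M{\left(l,s \right)} = l s s - 5 = l s^{2} - 5 = -5 + l s^{2}$)
$-375 - \left(M{\left(-2,H \right)} + X{\left(13 \right)}\right) = -375 - \left(\left(-5 - 2 \cdot 3^{2}\right) + 13^{2}\right) = -375 - \left(\left(-5 - 18\right) + 169\right) = -375 - \left(-23 + 169\right) = -375 - 146 = -521$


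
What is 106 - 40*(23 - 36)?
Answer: 626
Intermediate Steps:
106 - 40*(23 - 36) = 106 - 40*(-13) = 106 + 520 = 626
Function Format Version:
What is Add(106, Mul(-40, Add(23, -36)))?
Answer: 626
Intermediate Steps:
Add(106, Mul(-40, Add(23, -36))) = Add(106, Mul(-40, -13)) = Add(106, 520) = 626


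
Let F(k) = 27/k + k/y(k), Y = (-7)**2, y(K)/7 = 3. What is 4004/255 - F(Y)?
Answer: 160156/12495 ≈ 12.818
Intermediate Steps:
y(K) = 21 (y(K) = 7*3 = 21)
Y = 49
F(k) = 27/k + k/21
4004/255 - F(Y) = 4004/255 - (27/49 + (1/21)*49) = 4004*(1/255) - (27*(1/49) + 7/3) = 4004/255 - (27/49 + 7/3) = 4004/255 - 1*424/147 = 4004/255 - 424/147 = 160156/12495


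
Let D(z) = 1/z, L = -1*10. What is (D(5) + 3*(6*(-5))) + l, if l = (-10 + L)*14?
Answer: -1849/5 ≈ -369.80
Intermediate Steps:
L = -10
l = -280 (l = (-10 - 10)*14 = -20*14 = -280)
(D(5) + 3*(6*(-5))) + l = (1/5 + 3*(6*(-5))) - 280 = (1/5 + 3*(-30)) - 280 = (1/5 - 90) - 280 = -449/5 - 280 = -1849/5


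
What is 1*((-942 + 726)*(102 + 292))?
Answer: -85104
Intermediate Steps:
1*((-942 + 726)*(102 + 292)) = 1*(-216*394) = 1*(-85104) = -85104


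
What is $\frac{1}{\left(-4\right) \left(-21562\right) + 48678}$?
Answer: $\frac{1}{134926} \approx 7.4115 \cdot 10^{-6}$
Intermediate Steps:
$\frac{1}{\left(-4\right) \left(-21562\right) + 48678} = \frac{1}{86248 + 48678} = \frac{1}{134926}$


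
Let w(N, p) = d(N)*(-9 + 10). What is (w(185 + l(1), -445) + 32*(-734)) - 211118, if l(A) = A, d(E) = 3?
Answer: -234603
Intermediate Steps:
w(N, p) = 3 (w(N, p) = 3*(-9 + 10) = 3*1 = 3)
(w(185 + l(1), -445) + 32*(-734)) - 211118 = (3 + 32*(-734)) - 211118 = (3 - 23488) - 211118 = -23485 - 211118 = -234603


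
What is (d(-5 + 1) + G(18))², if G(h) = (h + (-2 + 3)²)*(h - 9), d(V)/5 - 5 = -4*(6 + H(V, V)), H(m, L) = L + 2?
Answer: 13456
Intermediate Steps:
H(m, L) = 2 + L
d(V) = -135 - 20*V (d(V) = 25 + 5*(-4*(6 + (2 + V))) = 25 + 5*(-4*(8 + V)) = 25 + 5*(-32 - 4*V) = 25 + (-160 - 20*V) = -135 - 20*V)
G(h) = (1 + h)*(-9 + h) (G(h) = (h + 1²)*(-9 + h) = (h + 1)*(-9 + h) = (1 + h)*(-9 + h))
(d(-5 + 1) + G(18))² = ((-135 - 20*(-5 + 1)) + (-9 + 18² - 8*18))² = ((-135 - 20*(-4)) + (-9 + 324 - 144))² = ((-135 + 80) + 171)² = (-55 + 171)² = 116² = 13456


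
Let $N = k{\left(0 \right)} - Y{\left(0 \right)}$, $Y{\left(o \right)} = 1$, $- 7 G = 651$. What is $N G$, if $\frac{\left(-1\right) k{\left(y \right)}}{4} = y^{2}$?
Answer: $93$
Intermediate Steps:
$G = -93$ ($G = \left(- \frac{1}{7}\right) 651 = -93$)
$k{\left(y \right)} = - 4 y^{2}$
$N = -1$ ($N = - 4 \cdot 0^{2} - 1 = \left(-4\right) 0 - 1 = 0 - 1 = -1$)
$N G = \left(-1\right) \left(-93\right) = 93$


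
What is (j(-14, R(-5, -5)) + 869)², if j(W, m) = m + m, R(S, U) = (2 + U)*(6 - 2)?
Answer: 714025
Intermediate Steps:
R(S, U) = 8 + 4*U (R(S, U) = (2 + U)*4 = 8 + 4*U)
j(W, m) = 2*m
(j(-14, R(-5, -5)) + 869)² = (2*(8 + 4*(-5)) + 869)² = (2*(8 - 20) + 869)² = (2*(-12) + 869)² = (-24 + 869)² = 845² = 714025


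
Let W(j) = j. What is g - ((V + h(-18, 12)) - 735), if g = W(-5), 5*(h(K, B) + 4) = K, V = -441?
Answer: 5893/5 ≈ 1178.6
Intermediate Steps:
h(K, B) = -4 + K/5
g = -5
g - ((V + h(-18, 12)) - 735) = -5 - ((-441 + (-4 + (1/5)*(-18))) - 735) = -5 - ((-441 + (-4 - 18/5)) - 735) = -5 - ((-441 - 38/5) - 735) = -5 - (-2243/5 - 735) = -5 - 1*(-5918/5) = -5 + 5918/5 = 5893/5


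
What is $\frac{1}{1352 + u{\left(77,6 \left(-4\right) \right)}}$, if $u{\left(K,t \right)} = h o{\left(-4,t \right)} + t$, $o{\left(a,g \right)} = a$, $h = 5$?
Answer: $\frac{1}{1308} \approx 0.00076453$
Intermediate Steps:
$u{\left(K,t \right)} = -20 + t$ ($u{\left(K,t \right)} = 5 \left(-4\right) + t = -20 + t$)
$\frac{1}{1352 + u{\left(77,6 \left(-4\right) \right)}} = \frac{1}{1352 + \left(-20 + 6 \left(-4\right)\right)} = \frac{1}{1352 - 44} = \frac{1}{1308}$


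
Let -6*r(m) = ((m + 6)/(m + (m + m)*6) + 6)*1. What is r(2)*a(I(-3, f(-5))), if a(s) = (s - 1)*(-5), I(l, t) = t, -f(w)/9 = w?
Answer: 9020/39 ≈ 231.28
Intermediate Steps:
f(w) = -9*w
r(m) = -1 - (6 + m)/(78*m) (r(m) = -((m + 6)/(m + (m + m)*6) + 6)/6 = -((6 + m)/(m + (2*m)*6) + 6)/6 = -((6 + m)/(m + 12*m) + 6)/6 = -((6 + m)/((13*m)) + 6)/6 = -((6 + m)*(1/(13*m)) + 6)/6 = -((6 + m)/(13*m) + 6)/6 = -(6 + (6 + m)/(13*m))/6 = -1 - (6 + m)/(78*m))
a(s) = 5 - 5*s (a(s) = (-1 + s)*(-5) = 5 - 5*s)
r(2)*a(I(-3, f(-5))) = ((1/78)*(-6 - 79*2)/2)*(5 - (-45)*(-5)) = ((1/78)*(½)*(-6 - 158))*(5 - 5*45) = ((1/78)*(½)*(-164))*(5 - 225) = -41/39*(-220) = 9020/39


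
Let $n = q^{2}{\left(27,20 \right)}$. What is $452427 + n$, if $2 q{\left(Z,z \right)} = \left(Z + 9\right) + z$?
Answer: $453211$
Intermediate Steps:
$q{\left(Z,z \right)} = \frac{9}{2} + \frac{Z}{2} + \frac{z}{2}$ ($q{\left(Z,z \right)} = \frac{\left(Z + 9\right) + z}{2} = \frac{\left(9 + Z\right) + z}{2} = \frac{9 + Z + z}{2} = \frac{9}{2} + \frac{Z}{2} + \frac{z}{2}$)
$n = 784$ ($n = \left(\frac{9}{2} + \frac{1}{2} \cdot 27 + \frac{1}{2} \cdot 20\right)^{2} = \left(\frac{9}{2} + \frac{27}{2} + 10\right)^{2} = 28^{2} = 784$)
$452427 + n = 452427 + 784 = 453211$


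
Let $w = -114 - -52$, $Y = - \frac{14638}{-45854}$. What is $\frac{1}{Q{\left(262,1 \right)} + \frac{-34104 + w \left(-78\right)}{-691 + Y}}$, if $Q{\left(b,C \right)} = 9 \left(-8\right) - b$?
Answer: $- \frac{7917619}{2308971028} \approx -0.0034291$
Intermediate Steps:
$Q{\left(b,C \right)} = -72 - b$
$Y = \frac{7319}{22927}$ ($Y = \left(-14638\right) \left(- \frac{1}{45854}\right) = \frac{7319}{22927} \approx 0.31923$)
$w = -62$ ($w = -114 + 52 = -62$)
$\frac{1}{Q{\left(262,1 \right)} + \frac{-34104 + w \left(-78\right)}{-691 + Y}} = \frac{1}{\left(-72 - 262\right) + \frac{-34104 - -4836}{-691 + \frac{7319}{22927}}} = \frac{1}{\left(-72 - 262\right) + \frac{-34104 + 4836}{- \frac{15835238}{22927}}} = \frac{1}{-334 - - \frac{335513718}{7917619}} = \frac{1}{-334 + \frac{335513718}{7917619}} = \frac{1}{- \frac{2308971028}{7917619}} = - \frac{7917619}{2308971028}$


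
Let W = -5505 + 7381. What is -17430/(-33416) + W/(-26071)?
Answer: 195864557/435594268 ≈ 0.44965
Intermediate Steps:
W = 1876
-17430/(-33416) + W/(-26071) = -17430/(-33416) + 1876/(-26071) = -17430*(-1/33416) + 1876*(-1/26071) = 8715/16708 - 1876/26071 = 195864557/435594268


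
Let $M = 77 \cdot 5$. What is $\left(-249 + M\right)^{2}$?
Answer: $18496$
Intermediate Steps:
$M = 385$
$\left(-249 + M\right)^{2} = \left(-249 + 385\right)^{2} = 136^{2} = 18496$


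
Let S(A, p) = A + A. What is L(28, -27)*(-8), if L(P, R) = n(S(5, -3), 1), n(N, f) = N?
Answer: -80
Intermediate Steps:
S(A, p) = 2*A
L(P, R) = 10 (L(P, R) = 2*5 = 10)
L(28, -27)*(-8) = 10*(-8) = -80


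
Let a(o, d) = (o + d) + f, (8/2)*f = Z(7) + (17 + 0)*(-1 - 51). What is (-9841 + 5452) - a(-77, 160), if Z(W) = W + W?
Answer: -8509/2 ≈ -4254.5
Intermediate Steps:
Z(W) = 2*W
f = -435/2 (f = (2*7 + (17 + 0)*(-1 - 51))/4 = (14 + 17*(-52))/4 = (14 - 884)/4 = (¼)*(-870) = -435/2 ≈ -217.50)
a(o, d) = -435/2 + d + o (a(o, d) = (o + d) - 435/2 = (d + o) - 435/2 = -435/2 + d + o)
(-9841 + 5452) - a(-77, 160) = (-9841 + 5452) - (-435/2 + 160 - 77) = -4389 - 1*(-269/2) = -4389 + 269/2 = -8509/2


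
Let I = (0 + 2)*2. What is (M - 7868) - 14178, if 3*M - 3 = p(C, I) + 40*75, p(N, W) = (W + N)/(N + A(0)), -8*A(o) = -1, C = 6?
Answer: -3093535/147 ≈ -21044.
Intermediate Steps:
A(o) = ⅛ (A(o) = -⅛*(-1) = ⅛)
I = 4 (I = 2*2 = 4)
p(N, W) = (N + W)/(⅛ + N) (p(N, W) = (W + N)/(N + ⅛) = (N + W)/(⅛ + N))
M = 147227/147 (M = 1 + (8*(6 + 4)/(1 + 8*6) + 40*75)/3 = 1 + (8*10/(1 + 48) + 3000)/3 = 1 + (8*10/49 + 3000)/3 = 1 + (8*(1/49)*10 + 3000)/3 = 1 + (80/49 + 3000)/3 = 1 + (⅓)*(147080/49) = 1 + 147080/147 = 147227/147 ≈ 1001.5)
(M - 7868) - 14178 = (147227/147 - 7868) - 14178 = -1009369/147 - 14178 = -3093535/147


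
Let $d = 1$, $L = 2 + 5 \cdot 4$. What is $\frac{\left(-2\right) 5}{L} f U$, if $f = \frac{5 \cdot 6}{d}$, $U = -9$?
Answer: $\frac{1350}{11} \approx 122.73$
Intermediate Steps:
$L = 22$ ($L = 2 + 20 = 22$)
$f = 30$ ($f = \frac{5 \cdot 6}{1} = 30 \cdot 1 = 30$)
$\frac{\left(-2\right) 5}{L} f U = \frac{\left(-2\right) 5}{22} \cdot 30 \left(-9\right) = \frac{1}{22} \left(-10\right) \left(-270\right) = \left(- \frac{5}{11}\right) \left(-270\right) = \frac{1350}{11}$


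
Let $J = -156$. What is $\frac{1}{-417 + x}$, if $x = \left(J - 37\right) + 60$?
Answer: $- \frac{1}{550} \approx -0.0018182$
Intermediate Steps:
$x = -133$ ($x = \left(-156 - 37\right) + 60 = -193 + 60 = -133$)
$\frac{1}{-417 + x} = \frac{1}{-417 - 133} = \frac{1}{-550} = - \frac{1}{550}$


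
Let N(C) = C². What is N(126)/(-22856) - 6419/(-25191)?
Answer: -63304913/143941374 ≈ -0.43980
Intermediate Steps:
N(126)/(-22856) - 6419/(-25191) = 126²/(-22856) - 6419/(-25191) = 15876*(-1/22856) - 6419*(-1/25191) = -3969/5714 + 6419/25191 = -63304913/143941374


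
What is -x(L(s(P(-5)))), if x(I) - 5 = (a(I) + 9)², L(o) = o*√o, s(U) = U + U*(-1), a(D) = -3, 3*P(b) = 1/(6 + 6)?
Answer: -41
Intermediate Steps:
P(b) = 1/36 (P(b) = 1/(3*(6 + 6)) = (⅓)/12 = (⅓)*(1/12) = 1/36)
s(U) = 0 (s(U) = U - U = 0)
L(o) = o^(3/2)
x(I) = 41 (x(I) = 5 + (-3 + 9)² = 5 + 6² = 5 + 36 = 41)
-x(L(s(P(-5)))) = -1*41 = -41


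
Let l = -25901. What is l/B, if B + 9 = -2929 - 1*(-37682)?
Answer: -25901/34744 ≈ -0.74548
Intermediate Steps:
B = 34744 (B = -9 + (-2929 - 1*(-37682)) = -9 + (-2929 + 37682) = -9 + 34753 = 34744)
l/B = -25901/34744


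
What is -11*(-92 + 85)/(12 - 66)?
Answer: -77/54 ≈ -1.4259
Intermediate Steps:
-11*(-92 + 85)/(12 - 66) = -(-77)/(-54) = -(-77)*(-1)/54 = -11*7/54 = -77/54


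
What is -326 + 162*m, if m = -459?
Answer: -74684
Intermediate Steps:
-326 + 162*m = -326 + 162*(-459) = -326 - 74358 = -74684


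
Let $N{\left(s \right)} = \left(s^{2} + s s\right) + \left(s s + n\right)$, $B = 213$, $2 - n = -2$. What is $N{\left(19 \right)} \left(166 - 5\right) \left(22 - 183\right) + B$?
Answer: $-28175914$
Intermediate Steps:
$n = 4$ ($n = 2 - -2 = 2 + 2 = 4$)
$N{\left(s \right)} = 4 + 3 s^{2}$ ($N{\left(s \right)} = \left(s^{2} + s s\right) + \left(s s + 4\right) = \left(s^{2} + s^{2}\right) + \left(s^{2} + 4\right) = 2 s^{2} + \left(4 + s^{2}\right) = 4 + 3 s^{2}$)
$N{\left(19 \right)} \left(166 - 5\right) \left(22 - 183\right) + B = \left(4 + 3 \cdot 19^{2}\right) \left(166 - 5\right) \left(22 - 183\right) + 213 = \left(4 + 3 \cdot 361\right) 161 \left(-161\right) + 213 = \left(4 + 1083\right) \left(-25921\right) + 213 = 1087 \left(-25921\right) + 213 = -28176127 + 213 = -28175914$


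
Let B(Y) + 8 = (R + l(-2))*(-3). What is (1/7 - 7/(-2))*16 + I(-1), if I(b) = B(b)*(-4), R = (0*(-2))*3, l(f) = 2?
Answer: 800/7 ≈ 114.29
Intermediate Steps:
R = 0 (R = 0*3 = 0)
B(Y) = -14 (B(Y) = -8 + (0 + 2)*(-3) = -8 + 2*(-3) = -8 - 6 = -14)
I(b) = 56 (I(b) = -14*(-4) = 56)
(1/7 - 7/(-2))*16 + I(-1) = (1/7 - 7/(-2))*16 + 56 = (1*(⅐) - 7*(-½))*16 + 56 = (⅐ + 7/2)*16 + 56 = (51/14)*16 + 56 = 408/7 + 56 = 800/7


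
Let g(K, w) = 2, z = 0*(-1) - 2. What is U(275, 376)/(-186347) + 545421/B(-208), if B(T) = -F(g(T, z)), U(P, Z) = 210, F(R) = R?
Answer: -14519652501/53242 ≈ -2.7271e+5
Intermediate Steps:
z = -2 (z = 0 - 2 = -2)
B(T) = -2 (B(T) = -1*2 = -2)
U(275, 376)/(-186347) + 545421/B(-208) = 210/(-186347) + 545421/(-2) = 210*(-1/186347) + 545421*(-½) = -30/26621 - 545421/2 = -14519652501/53242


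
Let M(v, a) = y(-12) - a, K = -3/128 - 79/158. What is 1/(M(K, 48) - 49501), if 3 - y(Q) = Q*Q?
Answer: -1/49690 ≈ -2.0125e-5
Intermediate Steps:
y(Q) = 3 - Q² (y(Q) = 3 - Q*Q = 3 - Q²)
K = -67/128 (K = -3*1/128 - 79*1/158 = -3/128 - ½ = -67/128 ≈ -0.52344)
M(v, a) = -141 - a (M(v, a) = (3 - 1*(-12)²) - a = (3 - 1*144) - a = (3 - 144) - a = -141 - a)
1/(M(K, 48) - 49501) = 1/((-141 - 1*48) - 49501) = 1/((-141 - 48) - 49501) = 1/(-189 - 49501) = 1/(-49690) = -1/49690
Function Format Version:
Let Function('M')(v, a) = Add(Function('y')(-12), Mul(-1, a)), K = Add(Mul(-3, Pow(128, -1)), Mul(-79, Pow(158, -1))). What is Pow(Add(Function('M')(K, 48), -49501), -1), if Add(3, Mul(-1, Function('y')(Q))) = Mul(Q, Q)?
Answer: Rational(-1, 49690) ≈ -2.0125e-5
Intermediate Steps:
Function('y')(Q) = Add(3, Mul(-1, Pow(Q, 2))) (Function('y')(Q) = Add(3, Mul(-1, Mul(Q, Q))) = Add(3, Mul(-1, Pow(Q, 2))))
K = Rational(-67, 128) (K = Add(Mul(-3, Rational(1, 128)), Mul(-79, Rational(1, 158))) = Add(Rational(-3, 128), Rational(-1, 2)) = Rational(-67, 128) ≈ -0.52344)
Function('M')(v, a) = Add(-141, Mul(-1, a)) (Function('M')(v, a) = Add(Add(3, Mul(-1, Pow(-12, 2))), Mul(-1, a)) = Add(Add(3, Mul(-1, 144)), Mul(-1, a)) = Add(Add(3, -144), Mul(-1, a)) = Add(-141, Mul(-1, a)))
Pow(Add(Function('M')(K, 48), -49501), -1) = Pow(Add(Add(-141, Mul(-1, 48)), -49501), -1) = Pow(Add(Add(-141, -48), -49501), -1) = Pow(Add(-189, -49501), -1) = Pow(-49690, -1) = Rational(-1, 49690)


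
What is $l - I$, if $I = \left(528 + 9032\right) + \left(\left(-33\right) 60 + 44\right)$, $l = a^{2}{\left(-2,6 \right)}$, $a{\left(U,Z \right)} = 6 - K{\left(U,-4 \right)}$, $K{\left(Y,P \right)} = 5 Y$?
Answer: $-7368$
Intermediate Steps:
$a{\left(U,Z \right)} = 6 - 5 U$
$l = 256$ ($l = \left(6 - -10\right)^{2} = \left(6 + 10\right)^{2} = 16^{2} = 256$)
$I = 7624$ ($I = 9560 + \left(-1980 + 44\right) = 9560 - 1936 = 7624$)
$l - I = 256 - 7624 = -7368$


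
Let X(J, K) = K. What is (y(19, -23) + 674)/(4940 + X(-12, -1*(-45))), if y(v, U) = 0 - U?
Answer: 697/4985 ≈ 0.13982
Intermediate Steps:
y(v, U) = -U
(y(19, -23) + 674)/(4940 + X(-12, -1*(-45))) = (-1*(-23) + 674)/(4940 - 1*(-45)) = (23 + 674)/(4940 + 45) = 697/4985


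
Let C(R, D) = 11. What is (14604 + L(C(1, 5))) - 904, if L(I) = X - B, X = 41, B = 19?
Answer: 13722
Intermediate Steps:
L(I) = 22 (L(I) = 41 - 1*19 = 41 - 19 = 22)
(14604 + L(C(1, 5))) - 904 = (14604 + 22) - 904 = 14626 - 904 = 13722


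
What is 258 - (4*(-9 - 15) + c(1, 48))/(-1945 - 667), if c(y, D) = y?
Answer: 673801/2612 ≈ 257.96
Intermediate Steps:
258 - (4*(-9 - 15) + c(1, 48))/(-1945 - 667) = 258 - (4*(-9 - 15) + 1)/(-1945 - 667) = 258 - (4*(-24) + 1)/(-2612) = 258 - (-96 + 1)*(-1)/2612 = 258 - (-95)*(-1)/2612 = 258 - 1*95/2612 = 258 - 95/2612 = 673801/2612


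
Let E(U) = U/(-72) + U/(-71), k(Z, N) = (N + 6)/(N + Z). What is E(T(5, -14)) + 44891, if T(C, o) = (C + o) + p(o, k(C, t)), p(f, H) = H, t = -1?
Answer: 917935601/20448 ≈ 44891.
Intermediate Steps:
k(Z, N) = (6 + N)/(N + Z)
T(C, o) = C + o + 5/(-1 + C) (T(C, o) = (C + o) + (6 - 1)/(-1 + C) = (C + o) + 5/(-1 + C) = C + o + 5/(-1 + C))
E(U) = -143*U/5112 (E(U) = U*(-1/72) + U*(-1/71) = -U/72 - U/71 = -143*U/5112)
E(T(5, -14)) + 44891 = -143*(5 + (-1 + 5)*(5 - 14))/(5112*(-1 + 5)) + 44891 = -143*(5 + 4*(-9))/(5112*4) + 44891 = -143*(5 - 36)/20448 + 44891 = -143*(-31)/20448 + 44891 = -143/5112*(-31/4) + 44891 = 4433/20448 + 44891 = 917935601/20448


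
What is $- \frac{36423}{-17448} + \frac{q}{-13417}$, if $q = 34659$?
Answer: $- \frac{38680947}{78033272} \approx -0.4957$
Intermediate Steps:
$- \frac{36423}{-17448} + \frac{q}{-13417} = - \frac{36423}{-17448} + \frac{34659}{-13417} = \left(-36423\right) \left(- \frac{1}{17448}\right) + 34659 \left(- \frac{1}{13417}\right) = \frac{12141}{5816} - \frac{34659}{13417} = - \frac{38680947}{78033272}$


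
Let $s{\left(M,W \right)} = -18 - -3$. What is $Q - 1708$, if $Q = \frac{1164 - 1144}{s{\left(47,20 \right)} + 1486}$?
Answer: $- \frac{2512448}{1471} \approx -1708.0$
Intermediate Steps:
$s{\left(M,W \right)} = -15$ ($s{\left(M,W \right)} = -18 + 3 = -15$)
$Q = \frac{20}{1471}$ ($Q = \frac{1164 - 1144}{-15 + 1486} = \frac{20}{1471} \approx 0.013596$)
$Q - 1708 = \frac{20}{1471} - 1708 = - \frac{2512448}{1471}$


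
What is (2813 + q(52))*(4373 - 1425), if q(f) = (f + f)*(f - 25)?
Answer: 16570708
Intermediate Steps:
q(f) = 2*f*(-25 + f) (q(f) = (2*f)*(-25 + f) = 2*f*(-25 + f))
(2813 + q(52))*(4373 - 1425) = (2813 + 2*52*(-25 + 52))*(4373 - 1425) = (2813 + 2*52*27)*2948 = (2813 + 2808)*2948 = 5621*2948 = 16570708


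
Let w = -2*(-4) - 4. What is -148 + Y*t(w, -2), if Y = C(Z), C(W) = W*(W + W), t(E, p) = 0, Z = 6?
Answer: -148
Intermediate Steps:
w = 4 (w = 8 - 4 = 4)
C(W) = 2*W² (C(W) = W*(2*W) = 2*W²)
Y = 72 (Y = 2*6² = 2*36 = 72)
-148 + Y*t(w, -2) = -148 + 72*0 = -148 + 0 = -148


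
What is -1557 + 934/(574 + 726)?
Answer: -1011583/650 ≈ -1556.3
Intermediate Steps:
-1557 + 934/(574 + 726) = -1557 + 934/1300 = -1557 + 934*(1/1300) = -1557 + 467/650 = -1011583/650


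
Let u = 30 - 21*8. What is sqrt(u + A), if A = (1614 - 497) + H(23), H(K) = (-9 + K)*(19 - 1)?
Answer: sqrt(1231) ≈ 35.086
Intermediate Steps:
H(K) = -162 + 18*K (H(K) = (-9 + K)*18 = -162 + 18*K)
u = -138 (u = 30 - 168 = -138)
A = 1369 (A = (1614 - 497) + (-162 + 18*23) = 1117 + (-162 + 414) = 1117 + 252 = 1369)
sqrt(u + A) = sqrt(-138 + 1369) = sqrt(1231)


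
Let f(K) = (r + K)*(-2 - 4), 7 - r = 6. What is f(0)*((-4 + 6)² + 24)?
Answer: -168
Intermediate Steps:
r = 1 (r = 7 - 1*6 = 7 - 6 = 1)
f(K) = -6 - 6*K (f(K) = (1 + K)*(-2 - 4) = (1 + K)*(-6) = -6 - 6*K)
f(0)*((-4 + 6)² + 24) = (-6 - 6*0)*((-4 + 6)² + 24) = (-6 + 0)*(2² + 24) = -6*(4 + 24) = -6*28 = -168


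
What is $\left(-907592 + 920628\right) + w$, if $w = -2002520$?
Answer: $-1989484$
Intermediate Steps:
$\left(-907592 + 920628\right) + w = \left(-907592 + 920628\right) - 2002520 = 13036 - 2002520 = -1989484$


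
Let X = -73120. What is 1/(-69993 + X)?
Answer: -1/143113 ≈ -6.9875e-6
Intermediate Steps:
1/(-69993 + X) = 1/(-69993 - 73120) = 1/(-143113) = -1/143113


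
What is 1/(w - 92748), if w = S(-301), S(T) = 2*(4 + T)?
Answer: -1/93342 ≈ -1.0713e-5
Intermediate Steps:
S(T) = 8 + 2*T
w = -594 (w = 8 + 2*(-301) = 8 - 602 = -594)
1/(w - 92748) = 1/(-594 - 92748) = 1/(-93342) = -1/93342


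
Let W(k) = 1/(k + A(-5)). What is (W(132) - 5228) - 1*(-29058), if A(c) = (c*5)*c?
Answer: 6124311/257 ≈ 23830.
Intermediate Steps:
A(c) = 5*c**2 (A(c) = (5*c)*c = 5*c**2)
W(k) = 1/(125 + k) (W(k) = 1/(k + 5*(-5)**2) = 1/(k + 5*25) = 1/(k + 125) = 1/(125 + k))
(W(132) - 5228) - 1*(-29058) = (1/(125 + 132) - 5228) - 1*(-29058) = (1/257 - 5228) + 29058 = -1343595/257 + 29058 = 6124311/257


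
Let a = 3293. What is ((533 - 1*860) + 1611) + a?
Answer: 4577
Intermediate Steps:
((533 - 1*860) + 1611) + a = ((533 - 1*860) + 1611) + 3293 = ((533 - 860) + 1611) + 3293 = (-327 + 1611) + 3293 = 1284 + 3293 = 4577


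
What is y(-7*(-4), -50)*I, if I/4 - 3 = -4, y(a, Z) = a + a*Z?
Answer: 5488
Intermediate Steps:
y(a, Z) = a + Z*a
I = -4 (I = 12 + 4*(-4) = 12 - 16 = -4)
y(-7*(-4), -50)*I = ((-7*(-4))*(1 - 50))*(-4) = (28*(-49))*(-4) = -1372*(-4) = 5488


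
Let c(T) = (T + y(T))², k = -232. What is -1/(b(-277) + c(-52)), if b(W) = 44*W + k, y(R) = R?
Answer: 1/1604 ≈ 0.00062344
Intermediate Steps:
b(W) = -232 + 44*W (b(W) = 44*W - 232 = -232 + 44*W)
c(T) = 4*T² (c(T) = (T + T)² = (2*T)² = 4*T²)
-1/(b(-277) + c(-52)) = -1/((-232 + 44*(-277)) + 4*(-52)²) = -1/((-232 - 12188) + 4*2704) = -1/(-12420 + 10816) = -1/(-1604) = -1*(-1/1604) = 1/1604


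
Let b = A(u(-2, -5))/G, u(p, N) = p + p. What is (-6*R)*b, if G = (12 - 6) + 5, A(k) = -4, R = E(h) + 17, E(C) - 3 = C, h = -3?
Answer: 408/11 ≈ 37.091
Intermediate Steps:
u(p, N) = 2*p
E(C) = 3 + C
R = 17 (R = (3 - 3) + 17 = 0 + 17 = 17)
G = 11 (G = 6 + 5 = 11)
b = -4/11 ≈ -0.36364
(-6*R)*b = -6*17*(-4/11) = -102*(-4/11) = 408/11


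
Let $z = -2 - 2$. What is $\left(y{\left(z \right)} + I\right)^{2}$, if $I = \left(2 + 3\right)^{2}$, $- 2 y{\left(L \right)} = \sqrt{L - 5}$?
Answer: $\frac{2491}{4} - 75 i \approx 622.75 - 75.0 i$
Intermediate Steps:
$z = -4$ ($z = -2 - 2 = -4$)
$y{\left(L \right)} = - \frac{\sqrt{-5 + L}}{2}$ ($y{\left(L \right)} = - \frac{\sqrt{L - 5}}{2} = - \frac{\sqrt{-5 + L}}{2}$)
$I = 25$ ($I = 5^{2} = 25$)
$\left(y{\left(z \right)} + I\right)^{2} = \left(- \frac{\sqrt{-5 - 4}}{2} + 25\right)^{2} = \left(- \frac{\sqrt{-9}}{2} + 25\right)^{2} = \left(- \frac{3 i}{2} + 25\right)^{2} = \left(25 - \frac{3 i}{2}\right)^{2}$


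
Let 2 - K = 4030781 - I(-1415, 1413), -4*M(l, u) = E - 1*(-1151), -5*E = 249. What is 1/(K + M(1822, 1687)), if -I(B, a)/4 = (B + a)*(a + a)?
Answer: -10/40084463 ≈ -2.4947e-7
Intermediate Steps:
E = -249/5 (E = -⅕*249 = -249/5 ≈ -49.800)
I(B, a) = -8*a*(B + a) (I(B, a) = -4*(B + a)*(a + a) = -4*(B + a)*2*a = -8*a*(B + a))
M(l, u) = -2753/10 (M(l, u) = -(-249/5 - 1*(-1151))/4 = -(-249/5 + 1151)/4 = -¼*5506/5 = -2753/10)
K = -4008171 (K = 2 - (4030781 - (-8)*1413*(-1415 + 1413)) = 2 - (4030781 - (-8)*1413*(-2)) = 2 - (4030781 - 1*22608) = 2 - (4030781 - 22608) = 2 - 1*4008173 = 2 - 4008173 = -4008171)
1/(K + M(1822, 1687)) = 1/(-4008171 - 2753/10) = 1/(-40084463/10) = -10/40084463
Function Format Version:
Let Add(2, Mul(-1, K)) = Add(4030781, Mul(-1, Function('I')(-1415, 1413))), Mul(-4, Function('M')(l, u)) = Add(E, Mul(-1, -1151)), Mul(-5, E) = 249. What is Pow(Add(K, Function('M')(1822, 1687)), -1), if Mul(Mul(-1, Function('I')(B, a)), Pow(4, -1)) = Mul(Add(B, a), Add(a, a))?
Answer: Rational(-10, 40084463) ≈ -2.4947e-7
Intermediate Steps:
E = Rational(-249, 5) (E = Mul(Rational(-1, 5), 249) = Rational(-249, 5) ≈ -49.800)
Function('I')(B, a) = Mul(-8, a, Add(B, a)) (Function('I')(B, a) = Mul(-4, Mul(Add(B, a), Add(a, a))) = Mul(-4, Mul(Add(B, a), Mul(2, a))) = Mul(-4, Mul(2, a, Add(B, a))) = Mul(-8, a, Add(B, a)))
Function('M')(l, u) = Rational(-2753, 10) (Function('M')(l, u) = Mul(Rational(-1, 4), Add(Rational(-249, 5), Mul(-1, -1151))) = Mul(Rational(-1, 4), Add(Rational(-249, 5), 1151)) = Mul(Rational(-1, 4), Rational(5506, 5)) = Rational(-2753, 10))
K = -4008171 (K = Add(2, Mul(-1, Add(4030781, Mul(-1, Mul(-8, 1413, Add(-1415, 1413)))))) = Add(2, Mul(-1, Add(4030781, Mul(-1, Mul(-8, 1413, -2))))) = Add(2, Mul(-1, Add(4030781, Mul(-1, 22608)))) = Add(2, Mul(-1, Add(4030781, -22608))) = Add(2, Mul(-1, 4008173)) = Add(2, -4008173) = -4008171)
Pow(Add(K, Function('M')(1822, 1687)), -1) = Pow(Add(-4008171, Rational(-2753, 10)), -1) = Pow(Rational(-40084463, 10), -1) = Rational(-10, 40084463)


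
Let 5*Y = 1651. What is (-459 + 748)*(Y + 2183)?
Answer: 3631574/5 ≈ 7.2632e+5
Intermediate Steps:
Y = 1651/5 (Y = (⅕)*1651 = 1651/5 ≈ 330.20)
(-459 + 748)*(Y + 2183) = (-459 + 748)*(1651/5 + 2183) = 289*(12566/5) = 3631574/5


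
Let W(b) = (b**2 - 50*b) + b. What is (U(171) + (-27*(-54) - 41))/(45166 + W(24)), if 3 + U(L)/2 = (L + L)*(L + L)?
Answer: 235339/44566 ≈ 5.2807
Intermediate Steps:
U(L) = -6 + 8*L**2 (U(L) = -6 + 2*((L + L)*(L + L)) = -6 + 2*((2*L)*(2*L)) = -6 + 2*(4*L**2) = -6 + 8*L**2)
W(b) = b**2 - 49*b
(U(171) + (-27*(-54) - 41))/(45166 + W(24)) = ((-6 + 8*171**2) + (-27*(-54) - 41))/(45166 + 24*(-49 + 24)) = ((-6 + 8*29241) + (1458 - 41))/(45166 + 24*(-25)) = ((-6 + 233928) + 1417)/(45166 - 600) = (233922 + 1417)/44566 = 235339*(1/44566) = 235339/44566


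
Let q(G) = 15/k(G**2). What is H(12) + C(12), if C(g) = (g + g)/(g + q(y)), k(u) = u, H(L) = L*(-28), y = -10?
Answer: -27056/81 ≈ -334.02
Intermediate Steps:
H(L) = -28*L
q(G) = 15/G**2 (q(G) = 15/(G**2) = 15/G**2)
C(g) = 2*g/(3/20 + g) (C(g) = (g + g)/(g + 15/(-10)**2) = (2*g)/(g + 15*(1/100)) = (2*g)/(g + 3/20) = (2*g)/(3/20 + g) = 2*g/(3/20 + g))
H(12) + C(12) = -28*12 + 40*12/(3 + 20*12) = -336 + 40*12/(3 + 240) = -336 + 40*12/243 = -336 + 40*12*(1/243) = -336 + 160/81 = -27056/81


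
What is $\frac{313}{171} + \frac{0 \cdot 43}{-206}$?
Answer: $\frac{313}{171} \approx 1.8304$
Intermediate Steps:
$\frac{313}{171} + \frac{0 \cdot 43}{-206} = 313 \cdot \frac{1}{171} + 0 \left(- \frac{1}{206}\right) = \frac{313}{171} + 0 = \frac{313}{171}$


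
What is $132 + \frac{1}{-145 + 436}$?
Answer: $\frac{38413}{291} \approx 132.0$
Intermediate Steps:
$132 + \frac{1}{-145 + 436} = 132 + \frac{1}{291} = \frac{38413}{291}$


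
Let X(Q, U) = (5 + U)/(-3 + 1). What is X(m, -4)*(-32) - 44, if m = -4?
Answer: -28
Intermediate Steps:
X(Q, U) = -5/2 - U/2 (X(Q, U) = (5 + U)/(-2) = (5 + U)*(-1/2) = -5/2 - U/2)
X(m, -4)*(-32) - 44 = (-5/2 - 1/2*(-4))*(-32) - 44 = (-5/2 + 2)*(-32) - 44 = -1/2*(-32) - 44 = 16 - 44 = -28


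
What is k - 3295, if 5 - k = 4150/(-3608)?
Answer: -5933085/1804 ≈ -3288.9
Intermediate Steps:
k = 11095/1804 (k = 5 - 4150/(-3608) = 5 - 4150*(-1)/3608 = 5 - 1*(-2075/1804) = 5 + 2075/1804 = 11095/1804 ≈ 6.1502)
k - 3295 = 11095/1804 - 3295 = -5933085/1804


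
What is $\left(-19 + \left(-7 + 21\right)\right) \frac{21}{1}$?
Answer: $-105$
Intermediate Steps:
$\left(-19 + \left(-7 + 21\right)\right) \frac{21}{1} = \left(-19 + 14\right) 21 \cdot 1 = \left(-5\right) 21 = -105$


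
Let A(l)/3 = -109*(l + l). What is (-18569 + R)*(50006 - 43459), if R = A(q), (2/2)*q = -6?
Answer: -95880815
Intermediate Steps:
q = -6
A(l) = -654*l (A(l) = 3*(-109*(l + l)) = 3*(-218*l) = -654*l)
R = 3924 (R = -654*(-6) = 3924)
(-18569 + R)*(50006 - 43459) = (-18569 + 3924)*(50006 - 43459) = -14645*6547 = -95880815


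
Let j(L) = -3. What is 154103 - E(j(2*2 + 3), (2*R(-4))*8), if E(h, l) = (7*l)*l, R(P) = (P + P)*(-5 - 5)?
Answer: -11314697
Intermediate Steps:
R(P) = -20*P (R(P) = (2*P)*(-10) = -20*P)
E(h, l) = 7*l²
154103 - E(j(2*2 + 3), (2*R(-4))*8) = 154103 - 7*((2*(-20*(-4)))*8)² = 154103 - 7*((2*80)*8)² = 154103 - 7*(160*8)² = 154103 - 7*1280² = 154103 - 7*1638400 = 154103 - 1*11468800 = 154103 - 11468800 = -11314697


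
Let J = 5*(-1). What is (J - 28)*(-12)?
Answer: 396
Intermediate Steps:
J = -5
(J - 28)*(-12) = (-5 - 28)*(-12) = -33*(-12) = 396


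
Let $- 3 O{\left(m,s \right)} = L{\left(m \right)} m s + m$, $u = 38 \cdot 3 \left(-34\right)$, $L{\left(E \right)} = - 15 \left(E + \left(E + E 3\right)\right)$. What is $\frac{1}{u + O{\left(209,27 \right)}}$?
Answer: $\frac{3}{88442188} \approx 3.392 \cdot 10^{-8}$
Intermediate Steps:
$L{\left(E \right)} = - 75 E$ ($L{\left(E \right)} = - 15 \left(E + \left(E + 3 E\right)\right) = - 15 \left(E + 4 E\right) = - 15 \cdot 5 E = - 75 E$)
$u = -3876$ ($u = 114 \left(-34\right) = -3876$)
$O{\left(m,s \right)} = - \frac{m}{3} + 25 s m^{2}$ ($O{\left(m,s \right)} = - \frac{- 75 m m s + m}{3} = - \frac{- 75 m^{2} s + m}{3} = - \frac{- 75 s m^{2} + m}{3} = - \frac{m - 75 s m^{2}}{3} = - \frac{m}{3} + 25 s m^{2}$)
$\frac{1}{u + O{\left(209,27 \right)}} = \frac{1}{-3876 + \frac{1}{3} \cdot 209 \left(-1 + 75 \cdot 209 \cdot 27\right)} = \frac{1}{-3876 + \frac{1}{3} \cdot 209 \left(-1 + 423225\right)} = \frac{1}{-3876 + \frac{1}{3} \cdot 209 \cdot 423224} = \frac{1}{-3876 + \frac{88453816}{3}} = \frac{1}{\frac{88442188}{3}} = \frac{3}{88442188}$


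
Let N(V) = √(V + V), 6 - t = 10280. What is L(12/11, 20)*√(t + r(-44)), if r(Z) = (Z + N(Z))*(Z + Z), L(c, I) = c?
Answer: 12*√(-6402 - 176*I*√22)/11 ≈ 5.616 - 87.467*I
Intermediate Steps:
t = -10274 (t = 6 - 1*10280 = 6 - 10280 = -10274)
N(V) = √2*√V (N(V) = √(2*V) = √2*√V)
r(Z) = 2*Z*(Z + √2*√Z) (r(Z) = (Z + √2*√Z)*(Z + Z) = (Z + √2*√Z)*(2*Z) = 2*Z*(Z + √2*√Z))
L(12/11, 20)*√(t + r(-44)) = (12/11)*√(-10274 + 2*(-44)*(-44 + √2*√(-44))) = (12*(1/11))*√(-10274 + 2*(-44)*(-44 + √2*(2*I*√11))) = 12*√(-10274 + 2*(-44)*(-44 + 2*I*√22))/11 = 12*√(-10274 + (3872 - 176*I*√22))/11 = 12*√(-6402 - 176*I*√22)/11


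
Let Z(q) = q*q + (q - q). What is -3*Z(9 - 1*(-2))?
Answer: -363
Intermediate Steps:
Z(q) = q² (Z(q) = q² + 0 = q²)
-3*Z(9 - 1*(-2)) = -3*(9 - 1*(-2))² = -3*(9 + 2)² = -3*11² = -3*121 = -363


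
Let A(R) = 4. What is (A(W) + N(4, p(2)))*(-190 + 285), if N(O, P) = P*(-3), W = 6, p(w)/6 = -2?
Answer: 3800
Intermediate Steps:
p(w) = -12 (p(w) = 6*(-2) = -12)
N(O, P) = -3*P
(A(W) + N(4, p(2)))*(-190 + 285) = (4 - 3*(-12))*(-190 + 285) = (4 + 36)*95 = 40*95 = 3800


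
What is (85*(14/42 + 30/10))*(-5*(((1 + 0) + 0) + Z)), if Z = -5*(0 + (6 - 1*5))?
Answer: 17000/3 ≈ 5666.7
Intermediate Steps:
Z = -5 (Z = -5*(0 + (6 - 5)) = -5*(0 + 1) = -5*1 = -5)
(85*(14/42 + 30/10))*(-5*(((1 + 0) + 0) + Z)) = (85*(14/42 + 30/10))*(-5*(((1 + 0) + 0) - 5)) = (85*(14*(1/42) + 30*(⅒)))*(-5*((1 + 0) - 5)) = (85*(⅓ + 3))*(-5*(1 - 5)) = (85*(10/3))*(-5*(-4)) = (850/3)*20 = 17000/3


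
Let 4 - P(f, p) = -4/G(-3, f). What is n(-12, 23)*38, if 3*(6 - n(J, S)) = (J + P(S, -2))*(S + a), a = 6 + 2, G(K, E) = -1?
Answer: 4940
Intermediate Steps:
P(f, p) = 0 (P(f, p) = 4 - (-4)/(-1) = 4 - (-4)*(-1) = 4 - 1*4 = 4 - 4 = 0)
a = 8
n(J, S) = 6 - J*(8 + S)/3 (n(J, S) = 6 - (J + 0)*(S + 8)/3 = 6 - J*(8 + S)/3)
n(-12, 23)*38 = (6 - 8/3*(-12) - ⅓*(-12)*23)*38 = (6 + 32 + 92)*38 = 130*38 = 4940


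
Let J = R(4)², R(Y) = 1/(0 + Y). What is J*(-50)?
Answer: -25/8 ≈ -3.1250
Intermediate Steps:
R(Y) = 1/Y
J = 1/16 (J = (1/4)² = (¼)² = 1/16 ≈ 0.062500)
J*(-50) = (1/16)*(-50) = -25/8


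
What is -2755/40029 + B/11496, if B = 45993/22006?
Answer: -231707178361/3375525162768 ≈ -0.068643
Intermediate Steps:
B = 45993/22006 (B = 45993*(1/22006) = 45993/22006 ≈ 2.0900)
-2755/40029 + B/11496 = -2755/40029 + (45993/22006)/11496 = -2755*1/40029 + (45993/22006)*(1/11496) = -2755/40029 + 15331/84326992 = -231707178361/3375525162768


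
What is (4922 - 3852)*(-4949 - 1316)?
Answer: -6703550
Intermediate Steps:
(4922 - 3852)*(-4949 - 1316) = 1070*(-6265) = -6703550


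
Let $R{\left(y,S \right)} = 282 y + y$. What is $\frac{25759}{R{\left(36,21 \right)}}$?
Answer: $\frac{25759}{10188} \approx 2.5284$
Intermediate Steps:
$R{\left(y,S \right)} = 283 y$
$\frac{25759}{R{\left(36,21 \right)}} = \frac{25759}{283 \cdot 36} = \frac{25759}{10188}$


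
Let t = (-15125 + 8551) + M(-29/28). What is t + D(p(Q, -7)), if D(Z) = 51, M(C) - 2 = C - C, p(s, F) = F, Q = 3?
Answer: -6521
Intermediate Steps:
M(C) = 2 (M(C) = 2 + (C - C) = 2 + 0 = 2)
t = -6572 (t = (-15125 + 8551) + 2 = -6574 + 2 = -6572)
t + D(p(Q, -7)) = -6572 + 51 = -6521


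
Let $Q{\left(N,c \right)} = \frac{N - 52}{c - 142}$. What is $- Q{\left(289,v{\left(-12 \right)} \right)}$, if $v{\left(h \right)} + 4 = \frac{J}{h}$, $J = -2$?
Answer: $\frac{1422}{875} \approx 1.6251$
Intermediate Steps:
$v{\left(h \right)} = -4 - \frac{2}{h}$
$Q{\left(N,c \right)} = \frac{-52 + N}{-142 + c}$
$- Q{\left(289,v{\left(-12 \right)} \right)} = - \frac{-52 + 289}{-142 - \left(4 + \frac{2}{-12}\right)} = - \frac{237}{-142 - \frac{23}{6}} = - \frac{237}{- \frac{875}{6}} = - \frac{\left(-6\right) 237}{875} = \left(-1\right) \left(- \frac{1422}{875}\right) = \frac{1422}{875}$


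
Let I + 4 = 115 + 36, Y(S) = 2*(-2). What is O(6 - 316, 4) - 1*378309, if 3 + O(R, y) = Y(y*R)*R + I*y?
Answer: -376484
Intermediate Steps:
Y(S) = -4
I = 147 (I = -4 + (115 + 36) = -4 + 151 = 147)
O(R, y) = -3 - 4*R + 147*y (O(R, y) = -3 + (-4*R + 147*y) = -3 - 4*R + 147*y)
O(6 - 316, 4) - 1*378309 = (-3 - 4*(6 - 316) + 147*4) - 1*378309 = (-3 - 4*(-310) + 588) - 378309 = (-3 + 1240 + 588) - 378309 = 1825 - 378309 = -376484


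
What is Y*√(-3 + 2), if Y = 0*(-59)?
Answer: 0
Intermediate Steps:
Y = 0
Y*√(-3 + 2) = 0*√(-3 + 2) = 0*√(-1) = 0*I = 0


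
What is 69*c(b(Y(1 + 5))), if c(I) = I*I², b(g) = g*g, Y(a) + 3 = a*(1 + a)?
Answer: 242793319509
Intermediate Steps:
Y(a) = -3 + a*(1 + a)
b(g) = g²
c(I) = I³
69*c(b(Y(1 + 5))) = 69*((-3 + (1 + 5) + (1 + 5)²)²)³ = 69*((-3 + 6 + 6²)²)³ = 69*((-3 + 6 + 36)²)³ = 69*(39²)³ = 69*1521³ = 69*3518743761 = 242793319509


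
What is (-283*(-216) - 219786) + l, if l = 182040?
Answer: 23382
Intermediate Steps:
(-283*(-216) - 219786) + l = (-283*(-216) - 219786) + 182040 = (61128 - 219786) + 182040 = -158658 + 182040 = 23382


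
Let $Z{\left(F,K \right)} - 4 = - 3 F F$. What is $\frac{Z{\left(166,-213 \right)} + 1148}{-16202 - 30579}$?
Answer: $\frac{81516}{46781} \approx 1.7425$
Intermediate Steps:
$Z{\left(F,K \right)} = 4 - 3 F^{2}$ ($Z{\left(F,K \right)} = 4 + - 3 F F = 4 - 3 F^{2}$)
$\frac{Z{\left(166,-213 \right)} + 1148}{-16202 - 30579} = \frac{\left(4 - 3 \cdot 166^{2}\right) + 1148}{-16202 - 30579} = \frac{\left(4 - 82668\right) + 1148}{-46781} = \left(\left(4 - 82668\right) + 1148\right) \left(- \frac{1}{46781}\right) = \left(-82664 + 1148\right) \left(- \frac{1}{46781}\right) = \left(-81516\right) \left(- \frac{1}{46781}\right) = \frac{81516}{46781}$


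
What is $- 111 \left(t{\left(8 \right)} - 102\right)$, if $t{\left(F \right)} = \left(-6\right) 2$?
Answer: $12654$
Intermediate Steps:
$t{\left(F \right)} = -12$
$- 111 \left(t{\left(8 \right)} - 102\right) = - 111 \left(-12 - 102\right) = \left(-111\right) \left(-114\right) = 12654$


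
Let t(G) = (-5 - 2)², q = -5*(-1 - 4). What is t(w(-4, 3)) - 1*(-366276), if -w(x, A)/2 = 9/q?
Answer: 366325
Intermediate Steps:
q = 25 (q = -5*(-5) = 25)
w(x, A) = -18/25
t(G) = 49 (t(G) = (-7)² = 49)
t(w(-4, 3)) - 1*(-366276) = 49 - 1*(-366276) = 49 + 366276 = 366325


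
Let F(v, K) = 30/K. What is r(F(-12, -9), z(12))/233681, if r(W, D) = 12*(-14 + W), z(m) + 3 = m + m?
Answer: -208/233681 ≈ -0.00089010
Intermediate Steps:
z(m) = -3 + 2*m (z(m) = -3 + (m + m) = -3 + 2*m)
r(W, D) = -168 + 12*W
r(F(-12, -9), z(12))/233681 = (-168 + 12*(30/(-9)))/233681 = (-168 + 12*(30*(-1/9)))*(1/233681) = (-168 + 12*(-10/3))*(1/233681) = (-168 - 40)*(1/233681) = -208*1/233681 = -208/233681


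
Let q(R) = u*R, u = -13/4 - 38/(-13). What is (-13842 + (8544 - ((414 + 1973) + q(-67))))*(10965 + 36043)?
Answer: -362286136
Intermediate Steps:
u = -17/52 (u = -13*¼ - 38*(-1/13) = -13/4 + 38/13 = -17/52 ≈ -0.32692)
q(R) = -17*R/52
(-13842 + (8544 - ((414 + 1973) + q(-67))))*(10965 + 36043) = (-13842 + (8544 - ((414 + 1973) - 17/52*(-67))))*(10965 + 36043) = (-13842 + (8544 - (2387 + 1139/52)))*47008 = (-13842 + (8544 - 1*125263/52))*47008 = (-13842 + (8544 - 125263/52))*47008 = (-13842 + 319025/52)*47008 = -400759/52*47008 = -362286136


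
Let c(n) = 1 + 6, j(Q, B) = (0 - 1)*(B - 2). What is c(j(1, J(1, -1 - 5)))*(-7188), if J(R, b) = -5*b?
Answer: -50316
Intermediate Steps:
j(Q, B) = 2 - B (j(Q, B) = -(-2 + B) = 2 - B)
c(n) = 7
c(j(1, J(1, -1 - 5)))*(-7188) = 7*(-7188) = -50316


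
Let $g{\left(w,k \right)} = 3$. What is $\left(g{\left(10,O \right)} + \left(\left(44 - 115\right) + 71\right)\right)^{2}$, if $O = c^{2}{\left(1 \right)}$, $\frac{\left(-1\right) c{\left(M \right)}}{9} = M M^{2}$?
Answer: $9$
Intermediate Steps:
$c{\left(M \right)} = - 9 M^{3}$ ($c{\left(M \right)} = - 9 M M^{2} = - 9 M^{3}$)
$O = 81$ ($O = \left(- 9 \cdot 1^{3}\right)^{2} = \left(\left(-9\right) 1\right)^{2} = \left(-9\right)^{2} = 81$)
$\left(g{\left(10,O \right)} + \left(\left(44 - 115\right) + 71\right)\right)^{2} = \left(3 + \left(\left(44 - 115\right) + 71\right)\right)^{2} = \left(3 + \left(-71 + 71\right)\right)^{2} = \left(3 + 0\right)^{2} = 3^{2} = 9$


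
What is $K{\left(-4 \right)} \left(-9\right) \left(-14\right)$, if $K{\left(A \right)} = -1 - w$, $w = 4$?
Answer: $-630$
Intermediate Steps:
$K{\left(A \right)} = -5$ ($K{\left(A \right)} = -1 - 4 = -5$)
$K{\left(-4 \right)} \left(-9\right) \left(-14\right) = \left(-5\right) \left(-9\right) \left(-14\right) = 45 \left(-14\right) = -630$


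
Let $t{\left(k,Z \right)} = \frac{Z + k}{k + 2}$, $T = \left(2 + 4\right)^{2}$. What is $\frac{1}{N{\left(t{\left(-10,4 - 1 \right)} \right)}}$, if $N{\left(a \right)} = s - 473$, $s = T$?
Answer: $- \frac{1}{437} \approx -0.0022883$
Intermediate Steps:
$T = 36$ ($T = 6^{2} = 36$)
$s = 36$
$t{\left(k,Z \right)} = \frac{Z + k}{2 + k}$
$N{\left(a \right)} = -437$ ($N{\left(a \right)} = 36 - 473 = -437$)
$\frac{1}{N{\left(t{\left(-10,4 - 1 \right)} \right)}} = \frac{1}{-437} = - \frac{1}{437}$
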